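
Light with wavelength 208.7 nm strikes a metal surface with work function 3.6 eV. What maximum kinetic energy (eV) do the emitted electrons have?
2.3408 eV

Using Einstein's photoelectric equation: KE_max = hf - φ = hc/λ - φ

First, calculate the photon energy:
E_photon = hc/λ = (6.626×10⁻³⁴ J·s)(3×10⁸ m/s) / (208.7×10⁻⁹ m)
E_photon = 5.9408 eV

Then, the maximum kinetic energy:
KE_max = E_photon - φ = 5.9408 eV - 3.6 eV = 2.3408 eV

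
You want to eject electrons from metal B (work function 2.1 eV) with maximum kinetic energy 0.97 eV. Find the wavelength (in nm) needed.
403.86 nm

From Einstein's equation: KE_max = hc/λ - φ

Rearranging for λ:
hc/λ = KE_max + φ
λ = hc/(KE_max + φ)

Required photon energy:
E_photon = KE_max + φ = 0.97 + 2.1 = 3.07 eV

Required wavelength:
λ = hc/E_photon = (6.626×10⁻³⁴)(3×10⁸) / (3.07 × 1.602×10⁻¹⁹)
λ = 403.86 nm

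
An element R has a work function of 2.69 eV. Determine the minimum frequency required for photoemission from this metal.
6.5044e+14 Hz

The threshold frequency is when the photon energy equals the work function:
hf₀ = φ

Solving for f₀:
f₀ = φ/h = (2.69 eV × 1.602×10⁻¹⁹ J/eV) / (6.626×10⁻³⁴ J·s)
f₀ = 6.5044e+14 Hz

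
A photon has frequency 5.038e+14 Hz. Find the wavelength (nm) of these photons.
595.06 nm

Using the wave equation: c = fλ

Solving for wavelength:
λ = c/f = (3×10⁸ m/s) / (5.038e+14 Hz)
λ = 595.06 nm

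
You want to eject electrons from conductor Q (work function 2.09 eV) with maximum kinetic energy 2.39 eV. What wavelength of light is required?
276.75 nm

From Einstein's equation: KE_max = hc/λ - φ

Rearranging for λ:
hc/λ = KE_max + φ
λ = hc/(KE_max + φ)

Required photon energy:
E_photon = KE_max + φ = 2.39 + 2.09 = 4.48 eV

Required wavelength:
λ = hc/E_photon = (6.626×10⁻³⁴)(3×10⁸) / (4.48 × 1.602×10⁻¹⁹)
λ = 276.75 nm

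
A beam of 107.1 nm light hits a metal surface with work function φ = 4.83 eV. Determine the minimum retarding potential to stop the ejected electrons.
6.7465 V

The stopping potential V_s satisfies: eV_s = KE_max

First, find KE_max using Einstein's equation:
E_photon = hc/λ = 11.5765 eV
KE_max = E_photon - φ = 11.5765 - 4.83 = 6.7465 eV

Since eV_s = KE_max:
V_s = KE_max/e = 6.7465 V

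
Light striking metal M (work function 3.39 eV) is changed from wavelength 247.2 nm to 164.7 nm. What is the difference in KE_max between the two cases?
2.5123 eV

Using Einstein's equation: KE_max = hc/λ - φ

For λ₁ = 247.2 nm:
KE₁ = hc/λ₁ - φ = 5.0155 - 3.39 = 1.6255 eV

For λ₂ = 164.7 nm:
KE₂ = hc/λ₂ - φ = 7.5279 - 3.39 = 4.1379 eV

Change in KE:
ΔKE = KE₂ - KE₁ = 4.1379 - 1.6255 = 2.5123 eV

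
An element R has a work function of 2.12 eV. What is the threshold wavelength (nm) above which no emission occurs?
584.83 nm

The threshold wavelength is when the photon energy equals the work function:
hc/λ₀ = φ

Solving for λ₀:
λ₀ = hc/φ = (6.626×10⁻³⁴ J·s)(3×10⁸ m/s) / (2.12 eV × 1.602×10⁻¹⁹ J/eV)
λ₀ = 584.83 nm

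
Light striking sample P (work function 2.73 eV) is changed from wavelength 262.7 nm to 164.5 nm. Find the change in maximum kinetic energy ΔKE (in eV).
2.8174 eV

Using Einstein's equation: KE_max = hc/λ - φ

For λ₁ = 262.7 nm:
KE₁ = hc/λ₁ - φ = 4.7196 - 2.73 = 1.9896 eV

For λ₂ = 164.5 nm:
KE₂ = hc/λ₂ - φ = 7.5370 - 2.73 = 4.8070 eV

Change in KE:
ΔKE = KE₂ - KE₁ = 4.8070 - 1.9896 = 2.8174 eV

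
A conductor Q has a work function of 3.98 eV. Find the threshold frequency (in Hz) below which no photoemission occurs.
9.6236e+14 Hz

The threshold frequency is when the photon energy equals the work function:
hf₀ = φ

Solving for f₀:
f₀ = φ/h = (3.98 eV × 1.602×10⁻¹⁹ J/eV) / (6.626×10⁻³⁴ J·s)
f₀ = 9.6236e+14 Hz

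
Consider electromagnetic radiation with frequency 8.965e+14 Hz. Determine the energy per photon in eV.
3.7076 eV

Using E = hf:

E = hf = (6.626×10⁻³⁴ J·s)(8.965e+14 Hz)
E = 3.7076 eV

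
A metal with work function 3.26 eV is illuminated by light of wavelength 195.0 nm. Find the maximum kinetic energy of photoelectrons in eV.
3.0982 eV

Using Einstein's photoelectric equation: KE_max = hf - φ = hc/λ - φ

First, calculate the photon energy:
E_photon = hc/λ = (6.626×10⁻³⁴ J·s)(3×10⁸ m/s) / (195.0×10⁻⁹ m)
E_photon = 6.3582 eV

Then, the maximum kinetic energy:
KE_max = E_photon - φ = 6.3582 eV - 3.26 eV = 3.0982 eV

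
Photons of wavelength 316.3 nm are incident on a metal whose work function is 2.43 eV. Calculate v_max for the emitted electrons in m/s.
7.2393e+05 m/s

First, find the maximum kinetic energy:
E_photon = hc/λ = 3.9198 eV
KE_max = E_photon - φ = 3.9198 - 2.43 = 1.4898 eV

Convert to Joules: KE_max = 1.4898 × 1.602×10⁻¹⁹ J = 2.3870e-19 J

Then use KE = ½mv² to find velocity:
v = √(2·KE/m) = √(2 × 2.3870e-19 J / 9.109e-31 kg)
v = 7.2393e+05 m/s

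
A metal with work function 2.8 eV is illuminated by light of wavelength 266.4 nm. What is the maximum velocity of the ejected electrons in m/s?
8.0758e+05 m/s

First, find the maximum kinetic energy:
E_photon = hc/λ = 4.6541 eV
KE_max = E_photon - φ = 4.6541 - 2.8 = 1.8541 eV

Convert to Joules: KE_max = 1.8541 × 1.602×10⁻¹⁹ J = 2.9705e-19 J

Then use KE = ½mv² to find velocity:
v = √(2·KE/m) = √(2 × 2.9705e-19 J / 9.109e-31 kg)
v = 8.0758e+05 m/s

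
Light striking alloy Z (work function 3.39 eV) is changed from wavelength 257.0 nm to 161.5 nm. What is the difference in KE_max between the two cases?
2.8528 eV

Using Einstein's equation: KE_max = hc/λ - φ

For λ₁ = 257.0 nm:
KE₁ = hc/λ₁ - φ = 4.8243 - 3.39 = 1.4343 eV

For λ₂ = 161.5 nm:
KE₂ = hc/λ₂ - φ = 7.6770 - 3.39 = 4.2870 eV

Change in KE:
ΔKE = KE₂ - KE₁ = 4.2870 - 1.4343 = 2.8528 eV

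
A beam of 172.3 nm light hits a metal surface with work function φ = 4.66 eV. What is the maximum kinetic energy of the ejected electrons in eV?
2.5358 eV

Using Einstein's photoelectric equation: KE_max = hf - φ = hc/λ - φ

First, calculate the photon energy:
E_photon = hc/λ = (6.626×10⁻³⁴ J·s)(3×10⁸ m/s) / (172.3×10⁻⁹ m)
E_photon = 7.1958 eV

Then, the maximum kinetic energy:
KE_max = E_photon - φ = 7.1958 eV - 4.66 eV = 2.5358 eV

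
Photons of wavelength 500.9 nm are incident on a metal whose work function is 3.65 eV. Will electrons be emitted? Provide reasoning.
No

For photoemission, the photon energy must exceed the work function.

Photon energy: E = hc/λ = 2.4752 eV
Work function: φ = 3.65 eV

Since E_photon (2.4752 eV) < φ (3.65 eV), photoemission will NOT occur.
The threshold wavelength is λ₀ = hc/φ = 339.7 nm.
Since 500.9 nm > 339.7 nm, the photons lack sufficient energy.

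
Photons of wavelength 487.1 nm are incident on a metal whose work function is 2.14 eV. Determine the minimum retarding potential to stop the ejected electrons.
0.4054 V

The stopping potential V_s satisfies: eV_s = KE_max

First, find KE_max using Einstein's equation:
E_photon = hc/λ = 2.5454 eV
KE_max = E_photon - φ = 2.5454 - 2.14 = 0.4054 eV

Since eV_s = KE_max:
V_s = KE_max/e = 0.4054 V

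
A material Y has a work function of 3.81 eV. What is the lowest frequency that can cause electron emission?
9.2125e+14 Hz

The threshold frequency is when the photon energy equals the work function:
hf₀ = φ

Solving for f₀:
f₀ = φ/h = (3.81 eV × 1.602×10⁻¹⁹ J/eV) / (6.626×10⁻³⁴ J·s)
f₀ = 9.2125e+14 Hz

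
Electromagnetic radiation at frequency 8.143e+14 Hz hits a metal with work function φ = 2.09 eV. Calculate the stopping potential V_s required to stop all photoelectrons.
1.2777 V

The stopping potential V_s satisfies: eV_s = KE_max

First, find KE_max using Einstein's equation:
E_photon = hf = (6.626×10⁻³⁴ J·s)(8.143e+14 Hz) = 3.3677 eV
KE_max = E_photon - φ = 3.3677 - 2.09 = 1.2777 eV

Since eV_s = KE_max:
V_s = KE_max/e = 1.2777 V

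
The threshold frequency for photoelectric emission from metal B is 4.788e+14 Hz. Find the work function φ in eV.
1.98 eV

At the threshold frequency, photon energy equals work function:
φ = hf₀

Calculating:
φ = (6.626×10⁻³⁴ J·s)(4.788e+14 Hz)
φ = 1.98 eV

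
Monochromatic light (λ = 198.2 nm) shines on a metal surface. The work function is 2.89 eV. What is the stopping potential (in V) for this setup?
3.3655 V

The stopping potential V_s satisfies: eV_s = KE_max

First, find KE_max using Einstein's equation:
E_photon = hc/λ = 6.2555 eV
KE_max = E_photon - φ = 6.2555 - 2.89 = 3.3655 eV

Since eV_s = KE_max:
V_s = KE_max/e = 3.3655 V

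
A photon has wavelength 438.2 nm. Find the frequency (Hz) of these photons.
6.8415e+14 Hz

Using the wave equation: c = fλ

Solving for frequency:
f = c/λ = (3×10⁸ m/s) / (438.2×10⁻⁹ m)
f = 6.8415e+14 Hz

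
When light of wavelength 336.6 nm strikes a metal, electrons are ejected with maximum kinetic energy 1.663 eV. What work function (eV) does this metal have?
2.02 eV

From Einstein's photoelectric equation: KE_max = hf - φ = hc/λ - φ

Rearranging for φ:
φ = hc/λ - KE_max

Calculate photon energy:
E_photon = hc/λ = 3.6834 eV

Therefore:
φ = 3.6834 - 1.663 = 2.02 eV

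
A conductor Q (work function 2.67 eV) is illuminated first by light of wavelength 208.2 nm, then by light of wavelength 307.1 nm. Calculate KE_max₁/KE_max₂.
2.4027

Using Einstein's equation: KE_max = hc/λ - φ

For λ₁ = 208.2 nm:
E₁ = hc/λ₁ = 5.9551 eV
KE₁ = E₁ - φ = 5.9551 - 2.67 = 3.2851 eV

For λ₂ = 307.1 nm:
E₂ = hc/λ₂ = 4.0373 eV
KE₂ = E₂ - φ = 4.0373 - 2.67 = 1.3673 eV

Ratio: KE₁/KE₂ = 3.2851/1.3673 = 2.4027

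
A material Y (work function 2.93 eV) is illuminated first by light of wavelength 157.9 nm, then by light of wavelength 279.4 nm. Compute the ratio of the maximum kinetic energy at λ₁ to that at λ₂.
3.2650

Using Einstein's equation: KE_max = hc/λ - φ

For λ₁ = 157.9 nm:
E₁ = hc/λ₁ = 7.8521 eV
KE₁ = E₁ - φ = 7.8521 - 2.93 = 4.9221 eV

For λ₂ = 279.4 nm:
E₂ = hc/λ₂ = 4.4375 eV
KE₂ = E₂ - φ = 4.4375 - 2.93 = 1.5075 eV

Ratio: KE₁/KE₂ = 4.9221/1.5075 = 3.2650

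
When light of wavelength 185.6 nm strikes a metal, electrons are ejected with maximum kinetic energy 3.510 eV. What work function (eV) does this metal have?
3.17 eV

From Einstein's photoelectric equation: KE_max = hf - φ = hc/λ - φ

Rearranging for φ:
φ = hc/λ - KE_max

Calculate photon energy:
E_photon = hc/λ = 6.6802 eV

Therefore:
φ = 6.6802 - 3.510 = 3.17 eV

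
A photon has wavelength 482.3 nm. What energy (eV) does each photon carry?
2.5707 eV

Using E = hf = hc/λ:

E = hc/λ = (6.626×10⁻³⁴ J·s)(3×10⁸ m/s) / (482.3×10⁻⁹ m)
E = 2.5707 eV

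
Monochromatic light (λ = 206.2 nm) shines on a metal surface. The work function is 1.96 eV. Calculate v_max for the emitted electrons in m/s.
1.1940e+06 m/s

First, find the maximum kinetic energy:
E_photon = hc/λ = 6.0128 eV
KE_max = E_photon - φ = 6.0128 - 1.96 = 4.0528 eV

Convert to Joules: KE_max = 4.0528 × 1.602×10⁻¹⁹ J = 6.4933e-19 J

Then use KE = ½mv² to find velocity:
v = √(2·KE/m) = √(2 × 6.4933e-19 J / 9.109e-31 kg)
v = 1.1940e+06 m/s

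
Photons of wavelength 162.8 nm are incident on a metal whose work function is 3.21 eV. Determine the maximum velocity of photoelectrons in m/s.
1.2449e+06 m/s

First, find the maximum kinetic energy:
E_photon = hc/λ = 7.6157 eV
KE_max = E_photon - φ = 7.6157 - 3.21 = 4.4057 eV

Convert to Joules: KE_max = 4.4057 × 1.602×10⁻¹⁹ J = 7.0588e-19 J

Then use KE = ½mv² to find velocity:
v = √(2·KE/m) = √(2 × 7.0588e-19 J / 9.109e-31 kg)
v = 1.2449e+06 m/s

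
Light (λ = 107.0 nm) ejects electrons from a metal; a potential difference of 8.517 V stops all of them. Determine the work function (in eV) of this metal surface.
3.07 eV

The stopping potential gives the maximum kinetic energy: KE_max = eV_s = 8.517 eV

From Einstein's photoelectric equation: KE_max = hc/λ - φ
Rearranging: φ = hc/λ - KE_max

Calculate photon energy:
E_photon = hc/λ = (6.626×10⁻³⁴ J·s)(3×10⁸ m/s) / (107.0×10⁻⁹ m) = 11.5873 eV

Therefore:
φ = 11.5873 - 8.517 = 3.07 eV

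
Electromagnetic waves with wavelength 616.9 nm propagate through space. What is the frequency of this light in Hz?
4.8597e+14 Hz

Using the wave equation: c = fλ

Solving for frequency:
f = c/λ = (3×10⁸ m/s) / (616.9×10⁻⁹ m)
f = 4.8597e+14 Hz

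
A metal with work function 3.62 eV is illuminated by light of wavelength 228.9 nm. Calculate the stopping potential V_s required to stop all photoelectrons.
1.7965 V

The stopping potential V_s satisfies: eV_s = KE_max

First, find KE_max using Einstein's equation:
E_photon = hc/λ = 5.4165 eV
KE_max = E_photon - φ = 5.4165 - 3.62 = 1.7965 eV

Since eV_s = KE_max:
V_s = KE_max/e = 1.7965 V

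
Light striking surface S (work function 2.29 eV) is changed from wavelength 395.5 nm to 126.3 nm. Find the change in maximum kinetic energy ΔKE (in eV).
6.6818 eV

Using Einstein's equation: KE_max = hc/λ - φ

For λ₁ = 395.5 nm:
KE₁ = hc/λ₁ - φ = 3.1349 - 2.29 = 0.8449 eV

For λ₂ = 126.3 nm:
KE₂ = hc/λ₂ - φ = 9.8166 - 2.29 = 7.5266 eV

Change in KE:
ΔKE = KE₂ - KE₁ = 7.5266 - 0.8449 = 6.6818 eV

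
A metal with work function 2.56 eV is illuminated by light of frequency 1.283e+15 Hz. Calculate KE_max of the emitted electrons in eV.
2.7461 eV

Using Einstein's photoelectric equation: KE_max = hf - φ

First, calculate the photon energy:
E_photon = hf = (6.626×10⁻³⁴ J·s)(1.283e+15 Hz)
E_photon = 5.3061 eV

Then, the maximum kinetic energy:
KE_max = E_photon - φ = 5.3061 eV - 2.56 eV = 2.7461 eV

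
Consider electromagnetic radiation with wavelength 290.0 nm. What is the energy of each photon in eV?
4.2753 eV

Using E = hf = hc/λ:

E = hc/λ = (6.626×10⁻³⁴ J·s)(3×10⁸ m/s) / (290.0×10⁻⁹ m)
E = 4.2753 eV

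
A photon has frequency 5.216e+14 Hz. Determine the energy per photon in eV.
2.1572 eV

Using E = hf:

E = hf = (6.626×10⁻³⁴ J·s)(5.216e+14 Hz)
E = 2.1572 eV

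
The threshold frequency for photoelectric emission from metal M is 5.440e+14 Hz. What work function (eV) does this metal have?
2.25 eV

At the threshold frequency, photon energy equals work function:
φ = hf₀

Calculating:
φ = (6.626×10⁻³⁴ J·s)(5.440e+14 Hz)
φ = 2.25 eV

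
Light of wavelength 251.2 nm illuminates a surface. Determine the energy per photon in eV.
4.9357 eV

Using E = hf = hc/λ:

E = hc/λ = (6.626×10⁻³⁴ J·s)(3×10⁸ m/s) / (251.2×10⁻⁹ m)
E = 4.9357 eV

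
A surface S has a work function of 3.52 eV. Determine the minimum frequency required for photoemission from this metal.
8.5113e+14 Hz

The threshold frequency is when the photon energy equals the work function:
hf₀ = φ

Solving for f₀:
f₀ = φ/h = (3.52 eV × 1.602×10⁻¹⁹ J/eV) / (6.626×10⁻³⁴ J·s)
f₀ = 8.5113e+14 Hz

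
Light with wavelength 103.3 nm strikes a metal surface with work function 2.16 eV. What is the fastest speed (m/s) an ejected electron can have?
1.8607e+06 m/s

First, find the maximum kinetic energy:
E_photon = hc/λ = 12.0023 eV
KE_max = E_photon - φ = 12.0023 - 2.16 = 9.8423 eV

Convert to Joules: KE_max = 9.8423 × 1.602×10⁻¹⁹ J = 1.5769e-18 J

Then use KE = ½mv² to find velocity:
v = √(2·KE/m) = √(2 × 1.5769e-18 J / 9.109e-31 kg)
v = 1.8607e+06 m/s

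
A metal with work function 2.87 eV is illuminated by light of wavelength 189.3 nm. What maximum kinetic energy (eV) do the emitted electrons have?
3.6796 eV

Using Einstein's photoelectric equation: KE_max = hf - φ = hc/λ - φ

First, calculate the photon energy:
E_photon = hc/λ = (6.626×10⁻³⁴ J·s)(3×10⁸ m/s) / (189.3×10⁻⁹ m)
E_photon = 6.5496 eV

Then, the maximum kinetic energy:
KE_max = E_photon - φ = 6.5496 eV - 2.87 eV = 3.6796 eV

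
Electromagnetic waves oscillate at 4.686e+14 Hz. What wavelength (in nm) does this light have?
639.76 nm

Using the wave equation: c = fλ

Solving for wavelength:
λ = c/f = (3×10⁸ m/s) / (4.686e+14 Hz)
λ = 639.76 nm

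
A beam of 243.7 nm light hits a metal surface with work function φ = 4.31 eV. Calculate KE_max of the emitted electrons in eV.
0.7776 eV

Using Einstein's photoelectric equation: KE_max = hf - φ = hc/λ - φ

First, calculate the photon energy:
E_photon = hc/λ = (6.626×10⁻³⁴ J·s)(3×10⁸ m/s) / (243.7×10⁻⁹ m)
E_photon = 5.0876 eV

Then, the maximum kinetic energy:
KE_max = E_photon - φ = 5.0876 eV - 4.31 eV = 0.7776 eV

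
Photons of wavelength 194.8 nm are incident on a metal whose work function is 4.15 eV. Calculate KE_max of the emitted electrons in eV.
2.2147 eV

Using Einstein's photoelectric equation: KE_max = hf - φ = hc/λ - φ

First, calculate the photon energy:
E_photon = hc/λ = (6.626×10⁻³⁴ J·s)(3×10⁸ m/s) / (194.8×10⁻⁹ m)
E_photon = 6.3647 eV

Then, the maximum kinetic energy:
KE_max = E_photon - φ = 6.3647 eV - 4.15 eV = 2.2147 eV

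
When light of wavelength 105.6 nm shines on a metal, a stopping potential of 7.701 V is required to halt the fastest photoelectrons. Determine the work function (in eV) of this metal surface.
4.04 eV

The stopping potential gives the maximum kinetic energy: KE_max = eV_s = 7.701 eV

From Einstein's photoelectric equation: KE_max = hc/λ - φ
Rearranging: φ = hc/λ - KE_max

Calculate photon energy:
E_photon = hc/λ = (6.626×10⁻³⁴ J·s)(3×10⁸ m/s) / (105.6×10⁻⁹ m) = 11.7409 eV

Therefore:
φ = 11.7409 - 7.701 = 4.04 eV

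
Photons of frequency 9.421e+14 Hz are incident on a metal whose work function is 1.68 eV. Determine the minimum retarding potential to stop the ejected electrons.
2.2162 V

The stopping potential V_s satisfies: eV_s = KE_max

First, find KE_max using Einstein's equation:
E_photon = hf = (6.626×10⁻³⁴ J·s)(9.421e+14 Hz) = 3.8962 eV
KE_max = E_photon - φ = 3.8962 - 1.68 = 2.2162 eV

Since eV_s = KE_max:
V_s = KE_max/e = 2.2162 V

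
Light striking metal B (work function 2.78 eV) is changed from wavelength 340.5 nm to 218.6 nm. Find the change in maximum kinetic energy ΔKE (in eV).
2.0305 eV

Using Einstein's equation: KE_max = hc/λ - φ

For λ₁ = 340.5 nm:
KE₁ = hc/λ₁ - φ = 3.6412 - 2.78 = 0.8612 eV

For λ₂ = 218.6 nm:
KE₂ = hc/λ₂ - φ = 5.6717 - 2.78 = 2.8917 eV

Change in KE:
ΔKE = KE₂ - KE₁ = 2.8917 - 0.8612 = 2.0305 eV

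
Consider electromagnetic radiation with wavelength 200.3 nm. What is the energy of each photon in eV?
6.1899 eV

Using E = hf = hc/λ:

E = hc/λ = (6.626×10⁻³⁴ J·s)(3×10⁸ m/s) / (200.3×10⁻⁹ m)
E = 6.1899 eV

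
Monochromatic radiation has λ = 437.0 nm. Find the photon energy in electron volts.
2.8372 eV

Using E = hf = hc/λ:

E = hc/λ = (6.626×10⁻³⁴ J·s)(3×10⁸ m/s) / (437.0×10⁻⁹ m)
E = 2.8372 eV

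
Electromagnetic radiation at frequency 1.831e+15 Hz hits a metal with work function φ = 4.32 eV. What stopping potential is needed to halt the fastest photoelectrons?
3.2524 V

The stopping potential V_s satisfies: eV_s = KE_max

First, find KE_max using Einstein's equation:
E_photon = hf = (6.626×10⁻³⁴ J·s)(1.831e+15 Hz) = 7.5724 eV
KE_max = E_photon - φ = 7.5724 - 4.32 = 3.2524 eV

Since eV_s = KE_max:
V_s = KE_max/e = 3.2524 V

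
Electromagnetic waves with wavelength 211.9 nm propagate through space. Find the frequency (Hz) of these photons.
1.4148e+15 Hz

Using the wave equation: c = fλ

Solving for frequency:
f = c/λ = (3×10⁸ m/s) / (211.9×10⁻⁹ m)
f = 1.4148e+15 Hz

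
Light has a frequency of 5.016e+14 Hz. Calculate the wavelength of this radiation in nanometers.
597.67 nm

Using the wave equation: c = fλ

Solving for wavelength:
λ = c/f = (3×10⁸ m/s) / (5.016e+14 Hz)
λ = 597.67 nm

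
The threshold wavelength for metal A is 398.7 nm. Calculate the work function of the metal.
3.11 eV

At the threshold wavelength, photon energy equals work function:
φ = hc/λ₀

Calculating:
φ = (6.626×10⁻³⁴ J·s)(3×10⁸ m/s) / (398.7×10⁻⁹ m)
φ = 3.11 eV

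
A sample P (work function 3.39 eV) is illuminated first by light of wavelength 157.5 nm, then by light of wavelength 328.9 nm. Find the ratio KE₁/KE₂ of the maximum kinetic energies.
11.8053

Using Einstein's equation: KE_max = hc/λ - φ

For λ₁ = 157.5 nm:
E₁ = hc/λ₁ = 7.8720 eV
KE₁ = E₁ - φ = 7.8720 - 3.39 = 4.4820 eV

For λ₂ = 328.9 nm:
E₂ = hc/λ₂ = 3.7697 eV
KE₂ = E₂ - φ = 3.7697 - 3.39 = 0.3797 eV

Ratio: KE₁/KE₂ = 4.4820/0.3797 = 11.8053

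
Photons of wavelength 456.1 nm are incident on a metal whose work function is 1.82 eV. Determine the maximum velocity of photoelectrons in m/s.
5.6215e+05 m/s

First, find the maximum kinetic energy:
E_photon = hc/λ = 2.7184 eV
KE_max = E_photon - φ = 2.7184 - 1.82 = 0.8984 eV

Convert to Joules: KE_max = 0.8984 × 1.602×10⁻¹⁹ J = 1.4393e-19 J

Then use KE = ½mv² to find velocity:
v = √(2·KE/m) = √(2 × 1.4393e-19 J / 9.109e-31 kg)
v = 5.6215e+05 m/s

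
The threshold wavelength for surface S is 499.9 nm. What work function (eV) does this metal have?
2.48 eV

At the threshold wavelength, photon energy equals work function:
φ = hc/λ₀

Calculating:
φ = (6.626×10⁻³⁴ J·s)(3×10⁸ m/s) / (499.9×10⁻⁹ m)
φ = 2.48 eV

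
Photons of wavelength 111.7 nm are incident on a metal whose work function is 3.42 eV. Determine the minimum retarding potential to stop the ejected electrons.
7.6797 V

The stopping potential V_s satisfies: eV_s = KE_max

First, find KE_max using Einstein's equation:
E_photon = hc/λ = 11.0997 eV
KE_max = E_photon - φ = 11.0997 - 3.42 = 7.6797 eV

Since eV_s = KE_max:
V_s = KE_max/e = 7.6797 V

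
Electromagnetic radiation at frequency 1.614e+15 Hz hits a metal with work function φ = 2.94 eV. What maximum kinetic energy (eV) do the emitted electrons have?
3.7350 eV

Using Einstein's photoelectric equation: KE_max = hf - φ

First, calculate the photon energy:
E_photon = hf = (6.626×10⁻³⁴ J·s)(1.614e+15 Hz)
E_photon = 6.6750 eV

Then, the maximum kinetic energy:
KE_max = E_photon - φ = 6.6750 eV - 2.94 eV = 3.7350 eV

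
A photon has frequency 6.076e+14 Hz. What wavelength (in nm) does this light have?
493.40 nm

Using the wave equation: c = fλ

Solving for wavelength:
λ = c/f = (3×10⁸ m/s) / (6.076e+14 Hz)
λ = 493.40 nm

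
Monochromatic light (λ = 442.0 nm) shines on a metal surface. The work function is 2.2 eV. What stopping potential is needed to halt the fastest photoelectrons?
0.6051 V

The stopping potential V_s satisfies: eV_s = KE_max

First, find KE_max using Einstein's equation:
E_photon = hc/λ = 2.8051 eV
KE_max = E_photon - φ = 2.8051 - 2.2 = 0.6051 eV

Since eV_s = KE_max:
V_s = KE_max/e = 0.6051 V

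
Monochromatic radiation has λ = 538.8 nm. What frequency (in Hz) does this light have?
5.5641e+14 Hz

Using the wave equation: c = fλ

Solving for frequency:
f = c/λ = (3×10⁸ m/s) / (538.8×10⁻⁹ m)
f = 5.5641e+14 Hz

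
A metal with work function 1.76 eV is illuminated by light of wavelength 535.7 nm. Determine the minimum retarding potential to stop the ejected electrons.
0.5544 V

The stopping potential V_s satisfies: eV_s = KE_max

First, find KE_max using Einstein's equation:
E_photon = hc/λ = 2.3144 eV
KE_max = E_photon - φ = 2.3144 - 1.76 = 0.5544 eV

Since eV_s = KE_max:
V_s = KE_max/e = 0.5544 V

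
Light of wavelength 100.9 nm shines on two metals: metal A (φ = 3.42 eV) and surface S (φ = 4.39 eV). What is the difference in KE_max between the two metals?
0.9700 eV

Using KE_max = hc/λ - φ for each metal:

Photon energy: E = hc/λ = 12.2878 eV

For metal A (φ₁ = 3.42 eV):
KE₁ = E - φ₁ = 12.2878 - 3.42 = 8.8678 eV

For surface S (φ₂ = 4.39 eV):
KE₂ = E - φ₂ = 12.2878 - 4.39 = 7.8978 eV

Difference:
ΔKE = KE₁ - KE₂ = 8.8678 - 7.8978 = 0.9700 eV

Note: The difference equals the difference in work functions: 4.39 - 3.42 = 0.97 eV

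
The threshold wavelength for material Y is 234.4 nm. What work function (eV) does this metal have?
5.29 eV

At the threshold wavelength, photon energy equals work function:
φ = hc/λ₀

Calculating:
φ = (6.626×10⁻³⁴ J·s)(3×10⁸ m/s) / (234.4×10⁻⁹ m)
φ = 5.29 eV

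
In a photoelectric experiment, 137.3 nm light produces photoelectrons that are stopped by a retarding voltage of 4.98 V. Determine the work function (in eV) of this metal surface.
4.05 eV

The stopping potential gives the maximum kinetic energy: KE_max = eV_s = 4.98 eV

From Einstein's photoelectric equation: KE_max = hc/λ - φ
Rearranging: φ = hc/λ - KE_max

Calculate photon energy:
E_photon = hc/λ = (6.626×10⁻³⁴ J·s)(3×10⁸ m/s) / (137.3×10⁻⁹ m) = 9.0302 eV

Therefore:
φ = 9.0302 - 4.98 = 4.05 eV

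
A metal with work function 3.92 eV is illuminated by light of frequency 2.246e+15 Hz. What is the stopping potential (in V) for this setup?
5.3687 V

The stopping potential V_s satisfies: eV_s = KE_max

First, find KE_max using Einstein's equation:
E_photon = hf = (6.626×10⁻³⁴ J·s)(2.246e+15 Hz) = 9.2887 eV
KE_max = E_photon - φ = 9.2887 - 3.92 = 5.3687 eV

Since eV_s = KE_max:
V_s = KE_max/e = 5.3687 V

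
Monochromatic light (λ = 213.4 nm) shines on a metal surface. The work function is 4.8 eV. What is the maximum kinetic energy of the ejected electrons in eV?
1.0099 eV

Using Einstein's photoelectric equation: KE_max = hf - φ = hc/λ - φ

First, calculate the photon energy:
E_photon = hc/λ = (6.626×10⁻³⁴ J·s)(3×10⁸ m/s) / (213.4×10⁻⁹ m)
E_photon = 5.8099 eV

Then, the maximum kinetic energy:
KE_max = E_photon - φ = 5.8099 eV - 4.8 eV = 1.0099 eV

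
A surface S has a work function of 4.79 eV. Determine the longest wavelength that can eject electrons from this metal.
258.84 nm

The threshold wavelength is when the photon energy equals the work function:
hc/λ₀ = φ

Solving for λ₀:
λ₀ = hc/φ = (6.626×10⁻³⁴ J·s)(3×10⁸ m/s) / (4.79 eV × 1.602×10⁻¹⁹ J/eV)
λ₀ = 258.84 nm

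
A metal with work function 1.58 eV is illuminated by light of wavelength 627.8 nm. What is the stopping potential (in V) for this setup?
0.3949 V

The stopping potential V_s satisfies: eV_s = KE_max

First, find KE_max using Einstein's equation:
E_photon = hc/λ = 1.9749 eV
KE_max = E_photon - φ = 1.9749 - 1.58 = 0.3949 eV

Since eV_s = KE_max:
V_s = KE_max/e = 0.3949 V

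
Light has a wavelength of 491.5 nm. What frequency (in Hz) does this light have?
6.0995e+14 Hz

Using the wave equation: c = fλ

Solving for frequency:
f = c/λ = (3×10⁸ m/s) / (491.5×10⁻⁹ m)
f = 6.0995e+14 Hz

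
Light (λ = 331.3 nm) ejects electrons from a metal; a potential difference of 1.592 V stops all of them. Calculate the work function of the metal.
2.15 eV

The stopping potential gives the maximum kinetic energy: KE_max = eV_s = 1.592 eV

From Einstein's photoelectric equation: KE_max = hc/λ - φ
Rearranging: φ = hc/λ - KE_max

Calculate photon energy:
E_photon = hc/λ = (6.626×10⁻³⁴ J·s)(3×10⁸ m/s) / (331.3×10⁻⁹ m) = 3.7424 eV

Therefore:
φ = 3.7424 - 1.592 = 2.15 eV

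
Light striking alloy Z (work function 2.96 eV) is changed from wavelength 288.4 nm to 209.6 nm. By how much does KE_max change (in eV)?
1.6162 eV

Using Einstein's equation: KE_max = hc/λ - φ

For λ₁ = 288.4 nm:
KE₁ = hc/λ₁ - φ = 4.2990 - 2.96 = 1.3390 eV

For λ₂ = 209.6 nm:
KE₂ = hc/λ₂ - φ = 5.9153 - 2.96 = 2.9553 eV

Change in KE:
ΔKE = KE₂ - KE₁ = 2.9553 - 1.3390 = 1.6162 eV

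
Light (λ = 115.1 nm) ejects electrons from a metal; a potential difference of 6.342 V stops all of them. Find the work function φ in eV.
4.43 eV

The stopping potential gives the maximum kinetic energy: KE_max = eV_s = 6.342 eV

From Einstein's photoelectric equation: KE_max = hc/λ - φ
Rearranging: φ = hc/λ - KE_max

Calculate photon energy:
E_photon = hc/λ = (6.626×10⁻³⁴ J·s)(3×10⁸ m/s) / (115.1×10⁻⁹ m) = 10.7719 eV

Therefore:
φ = 10.7719 - 6.342 = 4.43 eV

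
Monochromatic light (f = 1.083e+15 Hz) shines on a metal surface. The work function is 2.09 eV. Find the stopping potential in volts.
2.3889 V

The stopping potential V_s satisfies: eV_s = KE_max

First, find KE_max using Einstein's equation:
E_photon = hf = (6.626×10⁻³⁴ J·s)(1.083e+15 Hz) = 4.4789 eV
KE_max = E_photon - φ = 4.4789 - 2.09 = 2.3889 eV

Since eV_s = KE_max:
V_s = KE_max/e = 2.3889 V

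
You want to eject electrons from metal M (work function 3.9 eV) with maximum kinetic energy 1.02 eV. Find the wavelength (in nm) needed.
252.00 nm

From Einstein's equation: KE_max = hc/λ - φ

Rearranging for λ:
hc/λ = KE_max + φ
λ = hc/(KE_max + φ)

Required photon energy:
E_photon = KE_max + φ = 1.02 + 3.9 = 4.92 eV

Required wavelength:
λ = hc/E_photon = (6.626×10⁻³⁴)(3×10⁸) / (4.92 × 1.602×10⁻¹⁹)
λ = 252.00 nm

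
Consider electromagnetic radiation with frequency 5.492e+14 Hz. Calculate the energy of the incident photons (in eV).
2.2713 eV

Using E = hf:

E = hf = (6.626×10⁻³⁴ J·s)(5.492e+14 Hz)
E = 2.2713 eV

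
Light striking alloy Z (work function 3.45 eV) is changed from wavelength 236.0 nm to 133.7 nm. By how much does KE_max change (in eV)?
4.0197 eV

Using Einstein's equation: KE_max = hc/λ - φ

For λ₁ = 236.0 nm:
KE₁ = hc/λ₁ - φ = 5.2536 - 3.45 = 1.8036 eV

For λ₂ = 133.7 nm:
KE₂ = hc/λ₂ - φ = 9.2733 - 3.45 = 5.8233 eV

Change in KE:
ΔKE = KE₂ - KE₁ = 5.8233 - 1.8036 = 4.0197 eV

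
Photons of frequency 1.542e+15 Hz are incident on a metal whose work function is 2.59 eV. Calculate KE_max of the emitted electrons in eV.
3.7872 eV

Using Einstein's photoelectric equation: KE_max = hf - φ

First, calculate the photon energy:
E_photon = hf = (6.626×10⁻³⁴ J·s)(1.542e+15 Hz)
E_photon = 6.3772 eV

Then, the maximum kinetic energy:
KE_max = E_photon - φ = 6.3772 eV - 2.59 eV = 3.7872 eV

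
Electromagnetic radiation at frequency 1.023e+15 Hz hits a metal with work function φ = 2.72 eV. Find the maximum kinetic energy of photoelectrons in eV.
1.5108 eV

Using Einstein's photoelectric equation: KE_max = hf - φ

First, calculate the photon energy:
E_photon = hf = (6.626×10⁻³⁴ J·s)(1.023e+15 Hz)
E_photon = 4.2308 eV

Then, the maximum kinetic energy:
KE_max = E_photon - φ = 4.2308 eV - 2.72 eV = 1.5108 eV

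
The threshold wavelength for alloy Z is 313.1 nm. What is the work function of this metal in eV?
3.96 eV

At the threshold wavelength, photon energy equals work function:
φ = hc/λ₀

Calculating:
φ = (6.626×10⁻³⁴ J·s)(3×10⁸ m/s) / (313.1×10⁻⁹ m)
φ = 3.96 eV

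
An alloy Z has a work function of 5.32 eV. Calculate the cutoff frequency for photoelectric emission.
1.2864e+15 Hz

The threshold frequency is when the photon energy equals the work function:
hf₀ = φ

Solving for f₀:
f₀ = φ/h = (5.32 eV × 1.602×10⁻¹⁹ J/eV) / (6.626×10⁻³⁴ J·s)
f₀ = 1.2864e+15 Hz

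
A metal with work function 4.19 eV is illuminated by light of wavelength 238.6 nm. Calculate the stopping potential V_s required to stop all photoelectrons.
1.0063 V

The stopping potential V_s satisfies: eV_s = KE_max

First, find KE_max using Einstein's equation:
E_photon = hc/λ = 5.1963 eV
KE_max = E_photon - φ = 5.1963 - 4.19 = 1.0063 eV

Since eV_s = KE_max:
V_s = KE_max/e = 1.0063 V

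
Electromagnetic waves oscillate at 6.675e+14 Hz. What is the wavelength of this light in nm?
449.13 nm

Using the wave equation: c = fλ

Solving for wavelength:
λ = c/f = (3×10⁸ m/s) / (6.675e+14 Hz)
λ = 449.13 nm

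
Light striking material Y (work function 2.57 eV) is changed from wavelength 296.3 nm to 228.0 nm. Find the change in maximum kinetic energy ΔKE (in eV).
1.2535 eV

Using Einstein's equation: KE_max = hc/λ - φ

For λ₁ = 296.3 nm:
KE₁ = hc/λ₁ - φ = 4.1844 - 2.57 = 1.6144 eV

For λ₂ = 228.0 nm:
KE₂ = hc/λ₂ - φ = 5.4379 - 2.57 = 2.8679 eV

Change in KE:
ΔKE = KE₂ - KE₁ = 2.8679 - 1.6144 = 1.2535 eV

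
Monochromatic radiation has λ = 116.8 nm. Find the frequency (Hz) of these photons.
2.5667e+15 Hz

Using the wave equation: c = fλ

Solving for frequency:
f = c/λ = (3×10⁸ m/s) / (116.8×10⁻⁹ m)
f = 2.5667e+15 Hz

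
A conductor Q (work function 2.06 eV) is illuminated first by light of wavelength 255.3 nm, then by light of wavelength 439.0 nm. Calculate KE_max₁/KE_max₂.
3.6591

Using Einstein's equation: KE_max = hc/λ - φ

For λ₁ = 255.3 nm:
E₁ = hc/λ₁ = 4.8564 eV
KE₁ = E₁ - φ = 4.8564 - 2.06 = 2.7964 eV

For λ₂ = 439.0 nm:
E₂ = hc/λ₂ = 2.8242 eV
KE₂ = E₂ - φ = 2.8242 - 2.06 = 0.7642 eV

Ratio: KE₁/KE₂ = 2.7964/0.7642 = 3.6591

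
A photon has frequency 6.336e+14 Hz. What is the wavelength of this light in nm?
473.16 nm

Using the wave equation: c = fλ

Solving for wavelength:
λ = c/f = (3×10⁸ m/s) / (6.336e+14 Hz)
λ = 473.16 nm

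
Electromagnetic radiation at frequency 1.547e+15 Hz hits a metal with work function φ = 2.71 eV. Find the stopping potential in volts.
3.6879 V

The stopping potential V_s satisfies: eV_s = KE_max

First, find KE_max using Einstein's equation:
E_photon = hf = (6.626×10⁻³⁴ J·s)(1.547e+15 Hz) = 6.3979 eV
KE_max = E_photon - φ = 6.3979 - 2.71 = 3.6879 eV

Since eV_s = KE_max:
V_s = KE_max/e = 3.6879 V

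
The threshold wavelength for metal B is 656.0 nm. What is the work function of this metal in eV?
1.89 eV

At the threshold wavelength, photon energy equals work function:
φ = hc/λ₀

Calculating:
φ = (6.626×10⁻³⁴ J·s)(3×10⁸ m/s) / (656.0×10⁻⁹ m)
φ = 1.89 eV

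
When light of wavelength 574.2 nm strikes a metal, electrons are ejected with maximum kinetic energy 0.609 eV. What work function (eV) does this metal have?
1.55 eV

From Einstein's photoelectric equation: KE_max = hf - φ = hc/λ - φ

Rearranging for φ:
φ = hc/λ - KE_max

Calculate photon energy:
E_photon = hc/λ = 2.1593 eV

Therefore:
φ = 2.1593 - 0.609 = 1.55 eV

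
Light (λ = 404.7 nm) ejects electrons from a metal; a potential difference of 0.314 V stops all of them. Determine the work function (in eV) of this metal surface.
2.75 eV

The stopping potential gives the maximum kinetic energy: KE_max = eV_s = 0.314 eV

From Einstein's photoelectric equation: KE_max = hc/λ - φ
Rearranging: φ = hc/λ - KE_max

Calculate photon energy:
E_photon = hc/λ = (6.626×10⁻³⁴ J·s)(3×10⁸ m/s) / (404.7×10⁻⁹ m) = 3.0636 eV

Therefore:
φ = 3.0636 - 0.314 = 2.75 eV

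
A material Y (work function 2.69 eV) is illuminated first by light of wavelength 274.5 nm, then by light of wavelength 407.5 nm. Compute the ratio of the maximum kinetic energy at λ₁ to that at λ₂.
5.1814

Using Einstein's equation: KE_max = hc/λ - φ

For λ₁ = 274.5 nm:
E₁ = hc/λ₁ = 4.5167 eV
KE₁ = E₁ - φ = 4.5167 - 2.69 = 1.8267 eV

For λ₂ = 407.5 nm:
E₂ = hc/λ₂ = 3.0426 eV
KE₂ = E₂ - φ = 3.0426 - 2.69 = 0.3526 eV

Ratio: KE₁/KE₂ = 1.8267/0.3526 = 5.1814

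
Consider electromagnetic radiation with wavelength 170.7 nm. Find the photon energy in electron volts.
7.2633 eV

Using E = hf = hc/λ:

E = hc/λ = (6.626×10⁻³⁴ J·s)(3×10⁸ m/s) / (170.7×10⁻⁹ m)
E = 7.2633 eV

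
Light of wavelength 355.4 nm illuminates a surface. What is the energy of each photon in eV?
3.4886 eV

Using E = hf = hc/λ:

E = hc/λ = (6.626×10⁻³⁴ J·s)(3×10⁸ m/s) / (355.4×10⁻⁹ m)
E = 3.4886 eV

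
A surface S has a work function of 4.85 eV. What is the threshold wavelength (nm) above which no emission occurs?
255.64 nm

The threshold wavelength is when the photon energy equals the work function:
hc/λ₀ = φ

Solving for λ₀:
λ₀ = hc/φ = (6.626×10⁻³⁴ J·s)(3×10⁸ m/s) / (4.85 eV × 1.602×10⁻¹⁹ J/eV)
λ₀ = 255.64 nm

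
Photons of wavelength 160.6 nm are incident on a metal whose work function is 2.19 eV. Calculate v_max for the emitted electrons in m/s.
1.3947e+06 m/s

First, find the maximum kinetic energy:
E_photon = hc/λ = 7.7201 eV
KE_max = E_photon - φ = 7.7201 - 2.19 = 5.5301 eV

Convert to Joules: KE_max = 5.5301 × 1.602×10⁻¹⁹ J = 8.8601e-19 J

Then use KE = ½mv² to find velocity:
v = √(2·KE/m) = √(2 × 8.8601e-19 J / 9.109e-31 kg)
v = 1.3947e+06 m/s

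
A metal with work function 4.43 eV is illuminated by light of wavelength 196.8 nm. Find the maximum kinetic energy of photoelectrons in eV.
1.8700 eV

Using Einstein's photoelectric equation: KE_max = hf - φ = hc/λ - φ

First, calculate the photon energy:
E_photon = hc/λ = (6.626×10⁻³⁴ J·s)(3×10⁸ m/s) / (196.8×10⁻⁹ m)
E_photon = 6.3000 eV

Then, the maximum kinetic energy:
KE_max = E_photon - φ = 6.3000 eV - 4.43 eV = 1.8700 eV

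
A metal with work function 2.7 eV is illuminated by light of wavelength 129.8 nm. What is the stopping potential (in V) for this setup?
6.8519 V

The stopping potential V_s satisfies: eV_s = KE_max

First, find KE_max using Einstein's equation:
E_photon = hc/λ = 9.5519 eV
KE_max = E_photon - φ = 9.5519 - 2.7 = 6.8519 eV

Since eV_s = KE_max:
V_s = KE_max/e = 6.8519 V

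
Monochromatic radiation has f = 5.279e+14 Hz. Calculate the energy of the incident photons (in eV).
2.1832 eV

Using E = hf:

E = hf = (6.626×10⁻³⁴ J·s)(5.279e+14 Hz)
E = 2.1832 eV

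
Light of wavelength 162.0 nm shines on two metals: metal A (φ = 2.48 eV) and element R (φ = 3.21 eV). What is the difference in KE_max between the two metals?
0.7300 eV

Using KE_max = hc/λ - φ for each metal:

Photon energy: E = hc/λ = 7.6533 eV

For metal A (φ₁ = 2.48 eV):
KE₁ = E - φ₁ = 7.6533 - 2.48 = 5.1733 eV

For element R (φ₂ = 3.21 eV):
KE₂ = E - φ₂ = 7.6533 - 3.21 = 4.4433 eV

Difference:
ΔKE = KE₁ - KE₂ = 5.1733 - 4.4433 = 0.7300 eV

Note: The difference equals the difference in work functions: 3.21 - 2.48 = 0.73 eV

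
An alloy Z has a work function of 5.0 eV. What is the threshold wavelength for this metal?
247.97 nm

The threshold wavelength is when the photon energy equals the work function:
hc/λ₀ = φ

Solving for λ₀:
λ₀ = hc/φ = (6.626×10⁻³⁴ J·s)(3×10⁸ m/s) / (5.0 eV × 1.602×10⁻¹⁹ J/eV)
λ₀ = 247.97 nm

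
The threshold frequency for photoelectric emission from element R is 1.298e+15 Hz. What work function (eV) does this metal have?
5.37 eV

At the threshold frequency, photon energy equals work function:
φ = hf₀

Calculating:
φ = (6.626×10⁻³⁴ J·s)(1.298e+15 Hz)
φ = 5.37 eV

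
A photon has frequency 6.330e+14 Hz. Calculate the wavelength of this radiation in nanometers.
473.61 nm

Using the wave equation: c = fλ

Solving for wavelength:
λ = c/f = (3×10⁸ m/s) / (6.330e+14 Hz)
λ = 473.61 nm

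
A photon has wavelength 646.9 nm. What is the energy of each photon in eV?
1.9166 eV

Using E = hf = hc/λ:

E = hc/λ = (6.626×10⁻³⁴ J·s)(3×10⁸ m/s) / (646.9×10⁻⁹ m)
E = 1.9166 eV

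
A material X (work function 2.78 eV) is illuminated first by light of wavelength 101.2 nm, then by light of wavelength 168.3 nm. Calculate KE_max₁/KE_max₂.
2.0649

Using Einstein's equation: KE_max = hc/λ - φ

For λ₁ = 101.2 nm:
E₁ = hc/λ₁ = 12.2514 eV
KE₁ = E₁ - φ = 12.2514 - 2.78 = 9.4714 eV

For λ₂ = 168.3 nm:
E₂ = hc/λ₂ = 7.3669 eV
KE₂ = E₂ - φ = 7.3669 - 2.78 = 4.5869 eV

Ratio: KE₁/KE₂ = 9.4714/4.5869 = 2.0649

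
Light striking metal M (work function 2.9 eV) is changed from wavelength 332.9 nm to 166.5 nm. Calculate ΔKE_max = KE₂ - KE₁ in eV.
3.7221 eV

Using Einstein's equation: KE_max = hc/λ - φ

For λ₁ = 332.9 nm:
KE₁ = hc/λ₁ - φ = 3.7244 - 2.9 = 0.8244 eV

For λ₂ = 166.5 nm:
KE₂ = hc/λ₂ - φ = 7.4465 - 2.9 = 4.5465 eV

Change in KE:
ΔKE = KE₂ - KE₁ = 4.5465 - 0.8244 = 3.7221 eV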